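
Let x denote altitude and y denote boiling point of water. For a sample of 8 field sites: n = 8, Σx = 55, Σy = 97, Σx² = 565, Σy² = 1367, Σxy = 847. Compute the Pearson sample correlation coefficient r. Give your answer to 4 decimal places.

Numerator: nΣxy − (Σx)(Σy) = 8·847 − (55)(97) = 1441
Denominator: √[(nΣx²−(Σx)²)(nΣy²−(Σy)²)]
  nΣx²−(Σx)² = 8·565 − 3025 = 1495;  nΣy²−(Σy)² = 8·1367 − 9409 = 1527
  √(1495·1527) = √2282865 = 1510.9153
r = 1441 / 1510.9153 = 0.9537

0.9537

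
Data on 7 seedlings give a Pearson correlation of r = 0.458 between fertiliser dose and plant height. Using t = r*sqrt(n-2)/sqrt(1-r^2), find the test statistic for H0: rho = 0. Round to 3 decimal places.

t = r·√(n−2) / √(1−r²) with r = 0.458, n = 7
  = 0.458·√5 / √(1 − 0.209764)
  = 0.458·2.236068 / 0.888952
  = 1.024119 / 0.888952 = 1.152

1.152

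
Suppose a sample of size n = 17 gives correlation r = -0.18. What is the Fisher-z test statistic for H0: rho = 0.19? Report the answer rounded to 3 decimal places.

Fisher z: atanh(-0.18) = -0.181983, atanh(0.19) = 0.192337
z = (z_r − z_0)·√(n−3) = (-0.181983 − 0.192337)·√14 = -0.374320 · 3.741657 = -1.401

-1.401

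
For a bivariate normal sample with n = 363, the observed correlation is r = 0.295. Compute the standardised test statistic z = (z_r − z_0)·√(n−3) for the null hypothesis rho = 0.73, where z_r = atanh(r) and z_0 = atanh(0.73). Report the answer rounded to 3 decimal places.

Fisher z: atanh(0.295) = 0.304034, atanh(0.73) = 0.928727
z = (z_r − z_0)·√(n−3) = (0.304034 − 0.928727)·√360 = -0.624693 · 18.973666 = -11.853

-11.853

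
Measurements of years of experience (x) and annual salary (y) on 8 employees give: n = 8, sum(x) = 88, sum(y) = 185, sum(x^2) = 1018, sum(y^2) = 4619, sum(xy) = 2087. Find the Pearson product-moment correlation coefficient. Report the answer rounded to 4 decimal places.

0.3983

S_xy = nΣxy − ΣxΣy = 8·2087 − 88·185 = 16696 − 16280 = 416
S_xx = nΣx² − (Σx)² = 8·1018 − 88² = 8144 − 7744 = 400
S_yy = nΣy² − (Σy)² = 8·4619 − 185² = 36952 − 34225 = 2727
r = S_xy / √(S_xx·S_yy) = 416 / √(400·2727) = 416 / √1090800 = 416 / 1044.4137 = 0.3983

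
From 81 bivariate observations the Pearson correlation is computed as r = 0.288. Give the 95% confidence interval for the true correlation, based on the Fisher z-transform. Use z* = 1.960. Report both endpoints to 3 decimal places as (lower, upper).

(0.074, 0.476)

z_r = atanh(0.288) = 0.296384;  SE = 1/√(n−3) = 1/√78 = 0.113228
z-limits: 0.296384 ± 1.960·0.113228 = 0.296384 ± 0.221927 = [0.074457, 0.518311]
ρ-limits: (tanh 0.074457, tanh 0.518311) = (0.074, 0.476)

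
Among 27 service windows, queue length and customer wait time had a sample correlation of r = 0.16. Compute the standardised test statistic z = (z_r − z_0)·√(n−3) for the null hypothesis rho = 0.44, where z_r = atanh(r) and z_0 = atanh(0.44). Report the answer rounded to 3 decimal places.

-1.523

z_r = atanh(0.16) = 0.161387,  z_0 = atanh(0.44) = 0.472231
SE = 1/√(n−3) = 1/√24 = 0.204124
z = (z_r − z_0)/SE = (0.161387 − 0.472231) / 0.204124 = -0.310844 / 0.204124 = -1.523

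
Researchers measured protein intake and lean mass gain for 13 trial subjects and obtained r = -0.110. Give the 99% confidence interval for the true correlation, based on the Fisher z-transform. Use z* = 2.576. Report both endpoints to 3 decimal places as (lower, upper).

(-0.728, 0.607)

z_r = atanh(-0.110) = -0.110447;  SE = 1/√(n−3) = 1/√10 = 0.316228
z-limits: -0.110447 ± 2.576·0.316228 = -0.110447 ± 0.814603 = [-0.925050, 0.704156]
ρ-limits: (tanh -0.925050, tanh 0.704156) = (-0.728, 0.607)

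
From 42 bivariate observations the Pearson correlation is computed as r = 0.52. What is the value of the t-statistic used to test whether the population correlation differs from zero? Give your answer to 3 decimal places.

t = r·√(n−2) / √(1−r²) with r = 0.52, n = 42
  = 0.52·√40 / √(1 − 0.2704)
  = 0.52·6.324555 / 0.854166
  = 3.288769 / 0.854166 = 3.850

3.850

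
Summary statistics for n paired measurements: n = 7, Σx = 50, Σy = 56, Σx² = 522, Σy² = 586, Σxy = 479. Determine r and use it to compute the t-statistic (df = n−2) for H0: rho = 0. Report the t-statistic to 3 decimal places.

1.375

Numerator: nΣxy − (Σx)(Σy) = 7·479 − (50)(56) = 553
Denominator: √[(nΣx²−(Σx)²)(nΣy²−(Σy)²)]
  nΣx²−(Σx)² = 7·522 − 2500 = 1154;  nΣy²−(Σy)² = 7·586 − 3136 = 966
  √(1154·966) = √1114764 = 1055.8238
r = 553 / 1055.8238 = 0.5238
t = r·√(n−2)/√(1−r²) = 0.5238·√5 / √(1−0.274366) = 1.171252 / 0.851842 = 1.375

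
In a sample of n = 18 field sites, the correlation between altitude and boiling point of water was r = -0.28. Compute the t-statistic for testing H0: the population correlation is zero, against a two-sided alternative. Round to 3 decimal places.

1 − r² = 1 − 0.0784 = 0.9216;  √(1−r²) = 0.960000
√(n−2) = √16 = 4.000000
t = r·√(n−2)/√(1−r²) = -0.28 · 4.000000 / 0.960000 = -1.167

-1.167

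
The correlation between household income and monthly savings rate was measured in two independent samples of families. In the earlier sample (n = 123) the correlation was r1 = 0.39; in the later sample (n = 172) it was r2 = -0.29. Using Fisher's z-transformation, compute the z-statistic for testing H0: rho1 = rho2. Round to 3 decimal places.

5.951

z1 = atanh(0.39) = 0.411800,  z2 = atanh(-0.29) = -0.298566
SE = √(1/(n1−3) + 1/(n2−3)) = √(1/120 + 1/169) = √(0.0083333 + 0.0059172) = √0.0142505 = 0.119375
z = (z1 − z2)/SE = (0.411800 − (-0.298566)) / 0.119375 = 0.710366 / 0.119375 = 5.951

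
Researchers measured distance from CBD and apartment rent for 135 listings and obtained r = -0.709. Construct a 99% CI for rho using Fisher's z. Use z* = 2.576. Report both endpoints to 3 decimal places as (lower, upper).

Fisher z: z_r = atanh(r) = ½·ln((1+(-0.709))/(1−(-0.709))) = -0.885170
SE(z) = 1/√(n−3) = 1/√132 = 0.087039
99% ⇒ z* = 2.576; margin = 2.576·0.087039 = 0.224212
CI on z-scale: (-1.109382, -0.660958)
Back-transform: tanh(-1.109382) = -0.803844, tanh(-0.660958) = -0.579001

(-0.804, -0.579)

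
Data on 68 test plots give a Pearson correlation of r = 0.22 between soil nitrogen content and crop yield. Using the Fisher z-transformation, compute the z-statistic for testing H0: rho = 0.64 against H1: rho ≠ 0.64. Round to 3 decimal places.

-4.309

z_r = atanh(0.22) = 0.223656,  z_0 = atanh(0.64) = 0.758174
SE = 1/√(n−3) = 1/√65 = 0.124035
z = (z_r − z_0)/SE = (0.223656 − 0.758174) / 0.124035 = -0.534518 / 0.124035 = -4.309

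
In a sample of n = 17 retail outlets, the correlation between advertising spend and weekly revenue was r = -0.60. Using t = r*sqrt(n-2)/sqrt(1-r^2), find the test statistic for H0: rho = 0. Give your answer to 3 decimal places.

-2.905

1 − r² = 1 − 0.3600 = 0.6400;  √(1−r²) = 0.800000
√(n−2) = √15 = 3.872983
t = r·√(n−2)/√(1−r²) = -0.60 · 3.872983 / 0.800000 = -2.905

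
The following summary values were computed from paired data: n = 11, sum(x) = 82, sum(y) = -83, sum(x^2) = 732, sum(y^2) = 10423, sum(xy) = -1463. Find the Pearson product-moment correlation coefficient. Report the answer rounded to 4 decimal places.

Numerator: nΣxy − (Σx)(Σy) = 11·(-1463) − (82)(-83) = -9287
Denominator: √[(nΣx²−(Σx)²)(nΣy²−(Σy)²)]
  nΣx²−(Σx)² = 11·732 − 6724 = 1328;  nΣy²−(Σy)² = 11·10423 − 6889 = 107764
  √(1328·107764) = √143110592 = 11962.8839
r = -9287 / 11962.8839 = -0.7763

-0.7763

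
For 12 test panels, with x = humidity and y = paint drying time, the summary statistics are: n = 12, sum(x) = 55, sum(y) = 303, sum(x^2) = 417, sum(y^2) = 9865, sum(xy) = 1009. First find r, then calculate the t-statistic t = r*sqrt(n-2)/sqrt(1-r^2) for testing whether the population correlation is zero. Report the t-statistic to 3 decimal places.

-2.555

Numerator: nΣxy − (Σx)(Σy) = 12·1009 − (55)(303) = -4557
Denominator: √[(nΣx²−(Σx)²)(nΣy²−(Σy)²)]
  nΣx²−(Σx)² = 12·417 − 3025 = 1979;  nΣy²−(Σy)² = 12·9865 − 91809 = 26571
  √(1979·26571) = √52584009 = 7251.4832
r = -4557 / 7251.4832 = -0.6284
t = r·√(n−2)/√(1−r²) = -0.6284·√10 / √(1−0.394887) = -1.987175 / 0.777890 = -2.555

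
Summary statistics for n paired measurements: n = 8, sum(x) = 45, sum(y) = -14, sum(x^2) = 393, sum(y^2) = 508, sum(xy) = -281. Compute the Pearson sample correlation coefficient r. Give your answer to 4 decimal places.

Numerator: nΣxy − (Σx)(Σy) = 8·(-281) − (45)(-14) = -1618
Denominator: √[(nΣx²−(Σx)²)(nΣy²−(Σy)²)]
  nΣx²−(Σx)² = 8·393 − 2025 = 1119;  nΣy²−(Σy)² = 8·508 − 196 = 3868
  √(1119·3868) = √4328292 = 2080.4548
r = -1618 / 2080.4548 = -0.7777

-0.7777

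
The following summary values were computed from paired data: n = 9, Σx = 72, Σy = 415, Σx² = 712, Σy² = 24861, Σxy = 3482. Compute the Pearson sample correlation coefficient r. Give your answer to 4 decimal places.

0.1836

Numerator: nΣxy − (Σx)(Σy) = 9·3482 − (72)(415) = 1458
Denominator: √[(nΣx²−(Σx)²)(nΣy²−(Σy)²)]
  nΣx²−(Σx)² = 9·712 − 5184 = 1224;  nΣy²−(Σy)² = 9·24861 − 172225 = 51524
  √(1224·51524) = √63065376 = 7941.3712
r = 1458 / 7941.3712 = 0.1836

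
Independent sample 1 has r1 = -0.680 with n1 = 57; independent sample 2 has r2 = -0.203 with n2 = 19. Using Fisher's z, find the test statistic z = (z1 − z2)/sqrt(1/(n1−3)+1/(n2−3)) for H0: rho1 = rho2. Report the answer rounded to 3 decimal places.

z1 = atanh(-0.680) = -0.829114,  z2 = atanh(-0.203) = -0.205860
SE = √(1/(n1−3) + 1/(n2−3)) = √(1/54 + 1/16) = √(0.0185185 + 0.0625000) = √0.0810185 = 0.284637
z = (z1 − z2)/SE = (-0.829114 − (-0.205860)) / 0.284637 = -0.623254 / 0.284637 = -2.190

-2.190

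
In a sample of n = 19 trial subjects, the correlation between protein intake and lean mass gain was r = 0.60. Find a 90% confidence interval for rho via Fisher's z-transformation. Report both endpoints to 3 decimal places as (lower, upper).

(0.275, 0.802)

Fisher z: z_r = atanh(r) = ½·ln((1+0.60)/(1−0.60)) = 0.693147
SE(z) = 1/√(n−3) = 1/√16 = 0.250000
90% ⇒ z* = 1.645; margin = 1.645·0.250000 = 0.411250
CI on z-scale: (0.281897, 1.104397)
Back-transform: tanh(0.281897) = 0.274660, tanh(1.104397) = 0.802073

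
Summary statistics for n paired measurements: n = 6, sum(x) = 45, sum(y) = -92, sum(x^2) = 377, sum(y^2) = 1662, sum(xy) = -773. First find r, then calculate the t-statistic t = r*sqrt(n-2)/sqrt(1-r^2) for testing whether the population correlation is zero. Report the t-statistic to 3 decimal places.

-3.011

S_xy = nΣxy − ΣxΣy = 6·(-773) − 45·(-92) = -4638 − (-4140) = -498
S_xx = nΣx² − (Σx)² = 6·377 − 45² = 2262 − 2025 = 237
S_yy = nΣy² − (Σy)² = 6·1662 − (-92)² = 9972 − 8464 = 1508
r = S_xy / √(S_xx·S_yy) = -498 / √(237·1508) = -498 / √357396 = -498 / 597.8261 = -0.8330
t = r·√(n−2)/√(1−r²) = -0.8330·√4 / √(1−0.693889) = -1.666000 / 0.553273 = -3.011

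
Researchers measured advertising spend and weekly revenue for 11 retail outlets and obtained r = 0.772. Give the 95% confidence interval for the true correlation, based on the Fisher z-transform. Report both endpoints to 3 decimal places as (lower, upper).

(0.321, 0.938)

z_r = atanh(0.772) = 1.025259;  SE = 1/√(n−3) = 1/√8 = 0.353553
z-limits: 1.025259 ± 1.960·0.353553 = 1.025259 ± 0.692964 = [0.332295, 1.718223]
ρ-limits: (tanh 0.332295, tanh 1.718223) = (0.321, 0.938)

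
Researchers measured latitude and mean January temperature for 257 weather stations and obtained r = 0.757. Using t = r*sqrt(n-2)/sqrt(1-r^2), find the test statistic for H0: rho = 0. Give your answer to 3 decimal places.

1 − r² = 1 − 0.573049 = 0.426951;  √(1−r²) = 0.653415
√(n−2) = √255 = 15.968719
t = r·√(n−2)/√(1−r²) = 0.757 · 15.968719 / 0.653415 = 18.500

18.500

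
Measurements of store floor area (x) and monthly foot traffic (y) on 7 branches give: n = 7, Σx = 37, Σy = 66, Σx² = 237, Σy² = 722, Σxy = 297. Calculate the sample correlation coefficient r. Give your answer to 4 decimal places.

S_xy = nΣxy − ΣxΣy = 7·297 − 37·66 = 2079 − 2442 = -363
S_xx = nΣx² − (Σx)² = 7·237 − 37² = 1659 − 1369 = 290
S_yy = nΣy² − (Σy)² = 7·722 − 66² = 5054 − 4356 = 698
r = S_xy / √(S_xx·S_yy) = -363 / √(290·698) = -363 / √202420 = -363 / 449.9111 = -0.8068

-0.8068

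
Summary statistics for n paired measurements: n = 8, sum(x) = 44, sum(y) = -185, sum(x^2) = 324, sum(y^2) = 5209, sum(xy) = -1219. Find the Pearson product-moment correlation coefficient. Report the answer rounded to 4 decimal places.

-0.7293

S_xy = nΣxy − ΣxΣy = 8·(-1219) − 44·(-185) = -9752 − (-8140) = -1612
S_xx = nΣx² − (Σx)² = 8·324 − 44² = 2592 − 1936 = 656
S_yy = nΣy² − (Σy)² = 8·5209 − (-185)² = 41672 − 34225 = 7447
r = S_xy / √(S_xx·S_yy) = -1612 / √(656·7447) = -1612 / √4885232 = -1612 / 2210.2561 = -0.7293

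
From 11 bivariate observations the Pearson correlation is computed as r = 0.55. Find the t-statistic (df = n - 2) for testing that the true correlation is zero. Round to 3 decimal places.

1.976

1 − r² = 1 − 0.3025 = 0.6975;  √(1−r²) = 0.835165
√(n−2) = √9 = 3.000000
t = r·√(n−2)/√(1−r²) = 0.55 · 3.000000 / 0.835165 = 1.976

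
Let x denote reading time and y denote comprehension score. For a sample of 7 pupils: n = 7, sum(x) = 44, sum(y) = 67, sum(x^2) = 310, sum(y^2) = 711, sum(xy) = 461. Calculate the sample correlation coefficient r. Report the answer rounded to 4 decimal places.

Numerator: nΣxy − (Σx)(Σy) = 7·461 − (44)(67) = 279
Denominator: √[(nΣx²−(Σx)²)(nΣy²−(Σy)²)]
  nΣx²−(Σx)² = 7·310 − 1936 = 234;  nΣy²−(Σy)² = 7·711 − 4489 = 488
  √(234·488) = √114192 = 337.9231
r = 279 / 337.9231 = 0.8256

0.8256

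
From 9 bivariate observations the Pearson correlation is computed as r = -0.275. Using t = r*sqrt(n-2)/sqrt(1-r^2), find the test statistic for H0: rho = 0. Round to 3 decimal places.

-0.757

t = r·√(n−2) / √(1−r²) with r = -0.275, n = 9
  = -0.275·√7 / √(1 − 0.075625)
  = -0.275·2.645751 / 0.961444
  = -0.727582 / 0.961444 = -0.757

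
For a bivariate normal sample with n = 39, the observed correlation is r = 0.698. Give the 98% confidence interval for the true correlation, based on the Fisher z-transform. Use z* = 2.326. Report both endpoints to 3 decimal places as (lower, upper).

z_r = atanh(0.698) = 0.863390;  SE = 1/√(n−3) = 1/√36 = 0.166667
z-limits: 0.863390 ± 2.326·0.166667 = 0.863390 ± 0.387667 = [0.475723, 1.251057]
ρ-limits: (tanh 0.475723, tanh 1.251057) = (0.443, 0.849)

(0.443, 0.849)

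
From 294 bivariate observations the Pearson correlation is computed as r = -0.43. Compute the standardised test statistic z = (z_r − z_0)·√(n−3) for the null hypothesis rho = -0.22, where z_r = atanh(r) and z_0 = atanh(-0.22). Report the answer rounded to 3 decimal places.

-4.030

Fisher z: atanh(-0.43) = -0.459897, atanh(-0.22) = -0.223656
z = (z_r − z_0)·√(n−3) = (-0.459897 − (-0.223656))·√291 = -0.236241 · 17.058722 = -4.030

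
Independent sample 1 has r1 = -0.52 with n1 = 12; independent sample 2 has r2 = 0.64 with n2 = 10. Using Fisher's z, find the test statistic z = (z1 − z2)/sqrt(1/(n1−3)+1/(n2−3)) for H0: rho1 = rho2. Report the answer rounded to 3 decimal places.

-2.648

Fisher z-transforms: z1 = atanh(-0.52) = -0.576340, z2 = atanh(0.64) = 0.758174; difference d = -1.334514
Var(d) = 1/9 + 1/7 = 0.1111111 + 0.1428571 = 0.2539682
z = d/√Var(d) = -1.334514 / √0.2539682 = -1.334514 / 0.503953 = -2.648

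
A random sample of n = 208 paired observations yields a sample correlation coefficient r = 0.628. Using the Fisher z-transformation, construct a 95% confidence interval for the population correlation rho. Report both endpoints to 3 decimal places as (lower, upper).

Fisher z: z_r = atanh(r) = ½·ln((1+0.628)/(1−0.628)) = 0.738107
SE(z) = 1/√(n−3) = 1/√205 = 0.069843
95% ⇒ z* = 1.960; margin = 1.960·0.069843 = 0.136892
CI on z-scale: (0.601215, 0.874999)
Back-transform: tanh(0.601215) = 0.537914, tanh(0.874999) = 0.703905

(0.538, 0.704)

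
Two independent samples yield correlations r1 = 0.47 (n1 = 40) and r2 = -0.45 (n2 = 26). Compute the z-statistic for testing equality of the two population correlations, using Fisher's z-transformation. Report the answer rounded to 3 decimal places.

3.746

Fisher z-transforms: z1 = atanh(0.47) = 0.510070, z2 = atanh(-0.45) = -0.484700; difference d = 0.994770
Var(d) = 1/37 + 1/23 = 0.0270270 + 0.0434783 = 0.0705053
z = d/√Var(d) = 0.994770 / √0.0705053 = 0.994770 / 0.265528 = 3.746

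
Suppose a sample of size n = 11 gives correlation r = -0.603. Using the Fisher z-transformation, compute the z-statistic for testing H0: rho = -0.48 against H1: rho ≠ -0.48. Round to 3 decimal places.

Fisher z: atanh(-0.603) = -0.697848, atanh(-0.48) = -0.522984
z = (z_r − z_0)·√(n−3) = (-0.697848 − (-0.522984))·√8 = -0.174864 · 2.828427 = -0.495

-0.495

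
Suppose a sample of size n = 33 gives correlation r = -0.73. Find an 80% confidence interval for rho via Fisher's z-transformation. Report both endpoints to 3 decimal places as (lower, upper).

Fisher z: z_r = atanh(r) = ½·ln((1+(-0.73))/(1−(-0.73))) = -0.928727
SE(z) = 1/√(n−3) = 1/√30 = 0.182574
80% ⇒ z* = 1.282; margin = 1.282·0.182574 = 0.234060
CI on z-scale: (-1.162787, -0.694667)
Back-transform: tanh(-1.162787) = -0.821946, tanh(-0.694667) = -0.600972

(-0.822, -0.601)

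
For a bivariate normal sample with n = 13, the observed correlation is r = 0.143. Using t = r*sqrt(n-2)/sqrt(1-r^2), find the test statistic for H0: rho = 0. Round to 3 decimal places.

1 − r² = 1 − 0.020449 = 0.979551;  √(1−r²) = 0.989723
√(n−2) = √11 = 3.316625
t = r·√(n−2)/√(1−r²) = 0.143 · 3.316625 / 0.989723 = 0.479

0.479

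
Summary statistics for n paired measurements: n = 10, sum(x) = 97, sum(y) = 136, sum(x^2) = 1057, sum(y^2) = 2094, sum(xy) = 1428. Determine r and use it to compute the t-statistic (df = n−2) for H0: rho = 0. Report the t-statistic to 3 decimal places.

Numerator: nΣxy − (Σx)(Σy) = 10·1428 − (97)(136) = 1088
Denominator: √[(nΣx²−(Σx)²)(nΣy²−(Σy)²)]
  nΣx²−(Σx)² = 10·1057 − 9409 = 1161;  nΣy²−(Σy)² = 10·2094 − 18496 = 2444
  √(1161·2444) = √2837484 = 1684.4833
r = 1088 / 1684.4833 = 0.6459
t = r·√(n−2)/√(1−r²) = 0.6459·√8 / √(1−0.417187) = 1.826881 / 0.763422 = 2.393

2.393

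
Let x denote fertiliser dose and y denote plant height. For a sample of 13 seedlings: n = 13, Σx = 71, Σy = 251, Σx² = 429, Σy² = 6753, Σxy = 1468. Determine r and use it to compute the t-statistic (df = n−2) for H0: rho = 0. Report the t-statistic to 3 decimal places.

1.225

S_xy = nΣxy − ΣxΣy = 13·1468 − 71·251 = 19084 − 17821 = 1263
S_xx = nΣx² − (Σx)² = 13·429 − 71² = 5577 − 5041 = 536
S_yy = nΣy² − (Σy)² = 13·6753 − 251² = 87789 − 63001 = 24788
r = S_xy / √(S_xx·S_yy) = 1263 / √(536·24788) = 1263 / √13286368 = 1263 / 3645.0471 = 0.3465
t = r·√(n−2)/√(1−r²) = 0.3465·√11 / √(1−0.120062) = 1.149210 / 0.938050 = 1.225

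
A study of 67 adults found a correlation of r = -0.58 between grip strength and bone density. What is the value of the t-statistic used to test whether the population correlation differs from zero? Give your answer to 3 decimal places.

t = r·√(n−2) / √(1−r²) with r = -0.58, n = 67
  = -0.58·√65 / √(1 − 0.3364)
  = -0.58·8.062258 / 0.814616
  = -4.676110 / 0.814616 = -5.740

-5.740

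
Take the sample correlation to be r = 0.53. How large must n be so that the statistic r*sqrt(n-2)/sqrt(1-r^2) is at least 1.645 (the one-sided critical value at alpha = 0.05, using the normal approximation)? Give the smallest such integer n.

r√(n−2)/√(1−r²) ≥ 1.645  ⇔  n−2 ≥ (1.645)²·(1−r²)/r²
(1−r²)/r² = (1−0.2809)/0.2809 = 2.5600
n ≥ 2 + 2.706025·2.5600 = 2 + 6.9274 = 8.9274
⌈8.9274⌉ = 9

9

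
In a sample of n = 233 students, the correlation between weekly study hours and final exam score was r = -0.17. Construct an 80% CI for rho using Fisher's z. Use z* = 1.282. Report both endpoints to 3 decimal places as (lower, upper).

z_r = atanh(-0.17) = -0.171667;  SE = 1/√(n−3) = 1/√230 = 0.065938
z-limits: -0.171667 ± 1.282·0.065938 = -0.171667 ± 0.084533 = [-0.256200, -0.087134]
ρ-limits: (tanh -0.256200, tanh -0.087134) = (-0.251, -0.087)

(-0.251, -0.087)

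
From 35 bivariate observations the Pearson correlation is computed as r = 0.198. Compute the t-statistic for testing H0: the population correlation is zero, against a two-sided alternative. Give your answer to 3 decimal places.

1 − r² = 1 − 0.039204 = 0.960796;  √(1−r²) = 0.980202
√(n−2) = √33 = 5.744563
t = r·√(n−2)/√(1−r²) = 0.198 · 5.744563 / 0.980202 = 1.160

1.160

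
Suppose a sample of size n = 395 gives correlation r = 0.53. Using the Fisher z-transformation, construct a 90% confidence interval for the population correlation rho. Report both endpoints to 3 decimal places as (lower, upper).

z_r = atanh(0.53) = 0.590145;  SE = 1/√(n−3) = 1/√392 = 0.050508
z-limits: 0.590145 ± 1.645·0.050508 = 0.590145 ± 0.083086 = [0.507059, 0.673231]
ρ-limits: (tanh 0.507059, tanh 0.673231) = (0.468, 0.587)

(0.468, 0.587)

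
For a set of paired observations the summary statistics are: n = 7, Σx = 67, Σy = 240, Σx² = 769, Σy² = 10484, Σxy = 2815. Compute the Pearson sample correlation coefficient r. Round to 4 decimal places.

0.9649

S_xy = nΣxy − ΣxΣy = 7·2815 − 67·240 = 19705 − 16080 = 3625
S_xx = nΣx² − (Σx)² = 7·769 − 67² = 5383 − 4489 = 894
S_yy = nΣy² − (Σy)² = 7·10484 − 240² = 73388 − 57600 = 15788
r = S_xy / √(S_xx·S_yy) = 3625 / √(894·15788) = 3625 / √14114472 = 3625 / 3756.9232 = 0.9649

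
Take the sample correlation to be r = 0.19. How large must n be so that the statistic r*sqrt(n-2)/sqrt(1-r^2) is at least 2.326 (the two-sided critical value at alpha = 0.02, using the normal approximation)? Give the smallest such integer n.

Need r·√(n−2)/√(1−r²) ≥ 2.326
√(n−2) ≥ 2.326·√(1−0.0361) / 0.19 = 2.326·0.981784 / 0.19 = 12.0191
n−2 ≥ 144.4588  ⇒  n ≥ 146.4588
Smallest integer n = 147

147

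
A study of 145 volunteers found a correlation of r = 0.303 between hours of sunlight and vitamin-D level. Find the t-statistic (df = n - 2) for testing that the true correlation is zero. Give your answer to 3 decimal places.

1 − r² = 1 − 0.091809 = 0.908191;  √(1−r²) = 0.952991
√(n−2) = √143 = 11.958261
t = r·√(n−2)/√(1−r²) = 0.303 · 11.958261 / 0.952991 = 3.802

3.802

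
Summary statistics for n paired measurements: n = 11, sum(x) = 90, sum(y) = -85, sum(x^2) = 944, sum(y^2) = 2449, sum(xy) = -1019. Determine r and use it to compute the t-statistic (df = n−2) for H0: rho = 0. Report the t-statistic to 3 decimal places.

S_xy = nΣxy − ΣxΣy = 11·(-1019) − 90·(-85) = -11209 − (-7650) = -3559
S_xx = nΣx² − (Σx)² = 11·944 − 90² = 10384 − 8100 = 2284
S_yy = nΣy² − (Σy)² = 11·2449 − (-85)² = 26939 − 7225 = 19714
r = S_xy / √(S_xx·S_yy) = -3559 / √(2284·19714) = -3559 / √45026776 = -3559 / 6710.1994 = -0.5304
t = r·√(n−2)/√(1−r²) = -0.5304·√9 / √(1−0.281324) = -1.591200 / 0.847748 = -1.877

-1.877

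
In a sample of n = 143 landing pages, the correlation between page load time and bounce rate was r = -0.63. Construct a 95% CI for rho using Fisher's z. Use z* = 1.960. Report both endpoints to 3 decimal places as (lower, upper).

(-0.720, -0.520)

Fisher z: z_r = atanh(r) = ½·ln((1+(-0.63))/(1−(-0.63))) = -0.741416
SE(z) = 1/√(n−3) = 1/√140 = 0.084515
95% ⇒ z* = 1.960; margin = 1.960·0.084515 = 0.165649
CI on z-scale: (-0.907065, -0.575767)
Back-transform: tanh(-0.907065) = -0.719721, tanh(-0.575767) = -0.519582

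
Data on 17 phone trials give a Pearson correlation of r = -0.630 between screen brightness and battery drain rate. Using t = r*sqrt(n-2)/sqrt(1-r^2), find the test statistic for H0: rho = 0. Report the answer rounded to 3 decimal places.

-3.142

1 − r² = 1 − 0.396900 = 0.603100;  √(1−r²) = 0.776595
√(n−2) = √15 = 3.872983
t = r·√(n−2)/√(1−r²) = -0.630 · 3.872983 / 0.776595 = -3.142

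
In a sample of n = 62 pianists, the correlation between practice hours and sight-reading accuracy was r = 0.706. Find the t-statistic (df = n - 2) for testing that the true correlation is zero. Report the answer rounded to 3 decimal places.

7.722

t = r·√(n−2) / √(1−r²) with r = 0.706, n = 62
  = 0.706·√60 / √(1 − 0.498436)
  = 0.706·7.745967 / 0.708212
  = 5.468653 / 0.708212 = 7.722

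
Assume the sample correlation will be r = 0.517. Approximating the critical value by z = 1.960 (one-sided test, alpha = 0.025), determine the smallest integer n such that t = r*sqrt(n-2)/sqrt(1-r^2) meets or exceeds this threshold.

Need r·√(n−2)/√(1−r²) ≥ 1.960
√(n−2) ≥ 1.960·√(1−0.267289) / 0.517 = 1.960·0.855985 / 0.517 = 3.2451
n−2 ≥ 10.5307  ⇒  n ≥ 12.5307
Smallest integer n = 13

13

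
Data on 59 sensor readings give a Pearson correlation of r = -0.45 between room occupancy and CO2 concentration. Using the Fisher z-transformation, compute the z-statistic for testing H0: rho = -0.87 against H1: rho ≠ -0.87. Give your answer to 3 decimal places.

Fisher z: atanh(-0.45) = -0.484700, atanh(-0.87) = -1.333080
z = (z_r − z_0)·√(n−3) = (-0.484700 − (-1.333080))·√56 = 0.848380 · 7.483315 = 6.349

6.349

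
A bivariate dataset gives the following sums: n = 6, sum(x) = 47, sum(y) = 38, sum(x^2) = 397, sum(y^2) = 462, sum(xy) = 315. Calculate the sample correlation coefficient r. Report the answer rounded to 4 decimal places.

0.2170

S_xy = nΣxy − ΣxΣy = 6·315 − 47·38 = 1890 − 1786 = 104
S_xx = nΣx² − (Σx)² = 6·397 − 47² = 2382 − 2209 = 173
S_yy = nΣy² − (Σy)² = 6·462 − 38² = 2772 − 1444 = 1328
r = S_xy / √(S_xx·S_yy) = 104 / √(173·1328) = 104 / √229744 = 104 / 479.3162 = 0.2170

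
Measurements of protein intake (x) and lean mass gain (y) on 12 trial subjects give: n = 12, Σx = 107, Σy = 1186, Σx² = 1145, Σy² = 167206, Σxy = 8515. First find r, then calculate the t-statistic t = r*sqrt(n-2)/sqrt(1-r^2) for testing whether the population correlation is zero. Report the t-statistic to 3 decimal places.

S_xy = nΣxy − ΣxΣy = 12·8515 − 107·1186 = 102180 − 126902 = -24722
S_xx = nΣx² − (Σx)² = 12·1145 − 107² = 13740 − 11449 = 2291
S_yy = nΣy² − (Σy)² = 12·167206 − 1186² = 2006472 − 1406596 = 599876
r = S_xy / √(S_xx·S_yy) = -24722 / √(2291·599876) = -24722 / √1374315916 = -24722 / 37071.7671 = -0.6669
t = r·√(n−2)/√(1−r²) = -0.6669·√10 / √(1−0.444756) = -2.108923 / 0.745147 = -2.830

-2.830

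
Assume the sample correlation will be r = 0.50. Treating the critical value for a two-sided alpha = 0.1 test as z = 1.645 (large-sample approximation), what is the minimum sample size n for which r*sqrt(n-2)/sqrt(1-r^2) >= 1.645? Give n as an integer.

r√(n−2)/√(1−r²) ≥ 1.645  ⇔  n−2 ≥ (1.645)²·(1−r²)/r²
(1−r²)/r² = (1−0.2500)/0.2500 = 3.0000
n ≥ 2 + 2.706025·3.0000 = 2 + 8.1181 = 10.1181
⌈10.1181⌉ = 11

11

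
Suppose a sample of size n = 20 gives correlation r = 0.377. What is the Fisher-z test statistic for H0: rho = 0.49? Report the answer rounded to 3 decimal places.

-0.575

Fisher z: atanh(0.377) = 0.396558, atanh(0.49) = 0.536060
z = (z_r − z_0)·√(n−3) = (0.396558 − 0.536060)·√17 = -0.139502 · 4.123106 = -0.575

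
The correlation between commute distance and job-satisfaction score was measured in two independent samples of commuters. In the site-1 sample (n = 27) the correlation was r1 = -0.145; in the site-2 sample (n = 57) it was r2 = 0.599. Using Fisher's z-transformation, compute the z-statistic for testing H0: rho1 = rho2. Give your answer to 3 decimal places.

-3.414

Fisher z-transforms: z1 = atanh(-0.145) = -0.146029, z2 = atanh(0.599) = 0.691586; difference d = -0.837615
Var(d) = 1/24 + 1/54 = 0.0416667 + 0.0185185 = 0.0601852
z = d/√Var(d) = -0.837615 / √0.0601852 = -0.837615 / 0.245327 = -3.414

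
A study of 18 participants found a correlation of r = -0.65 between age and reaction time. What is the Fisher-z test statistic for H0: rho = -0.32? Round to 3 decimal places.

Fisher z: atanh(-0.65) = -0.775299, atanh(-0.32) = -0.331647
z = (z_r − z_0)·√(n−3) = (-0.775299 − (-0.331647))·√15 = -0.443652 · 3.872983 = -1.718

-1.718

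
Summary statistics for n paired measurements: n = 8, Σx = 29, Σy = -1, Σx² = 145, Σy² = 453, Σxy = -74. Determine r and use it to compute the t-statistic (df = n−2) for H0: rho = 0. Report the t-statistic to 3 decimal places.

-1.506

S_xy = nΣxy − ΣxΣy = 8·(-74) − 29·(-1) = -592 − (-29) = -563
S_xx = nΣx² − (Σx)² = 8·145 − 29² = 1160 − 841 = 319
S_yy = nΣy² − (Σy)² = 8·453 − (-1)² = 3624 − 1 = 3623
r = S_xy / √(S_xx·S_yy) = -563 / √(319·3623) = -563 / √1155737 = -563 / 1075.0521 = -0.5237
t = r·√(n−2)/√(1−r²) = -0.5237·√6 / √(1−0.274262) = -1.282798 / 0.851903 = -1.506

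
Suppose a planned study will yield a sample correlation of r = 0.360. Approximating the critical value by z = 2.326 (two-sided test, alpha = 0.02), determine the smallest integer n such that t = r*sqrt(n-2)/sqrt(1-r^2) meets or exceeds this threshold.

39

r√(n−2)/√(1−r²) ≥ 2.326  ⇔  n−2 ≥ (2.326)²·(1−r²)/r²
(1−r²)/r² = (1−0.129600)/0.129600 = 6.7160
n ≥ 2 + 5.410276·6.7160 = 2 + 36.3354 = 38.3354
⌈38.3354⌉ = 39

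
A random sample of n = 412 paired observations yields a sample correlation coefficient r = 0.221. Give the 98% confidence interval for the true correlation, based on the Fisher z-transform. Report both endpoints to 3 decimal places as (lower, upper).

Fisher z: z_r = atanh(r) = ½·ln((1+0.221)/(1−0.221)) = 0.224707
SE(z) = 1/√(n−3) = 1/√409 = 0.049447
98% ⇒ z* = 2.326; margin = 2.326·0.049447 = 0.115014
CI on z-scale: (0.109693, 0.339721)
Back-transform: tanh(0.109693) = 0.109255, tanh(0.339721) = 0.327228

(0.109, 0.327)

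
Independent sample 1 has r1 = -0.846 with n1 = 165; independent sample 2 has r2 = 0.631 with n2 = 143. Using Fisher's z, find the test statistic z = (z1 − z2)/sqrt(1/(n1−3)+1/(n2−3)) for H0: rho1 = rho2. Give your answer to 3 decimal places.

Fisher z-transforms: z1 = atanh(-0.846) = -1.241912, z2 = atanh(0.631) = 0.743076; difference d = -1.984988
Var(d) = 1/162 + 1/140 = 0.0061728 + 0.0071429 = 0.0133157
z = d/√Var(d) = -1.984988 / √0.0133157 = -1.984988 / 0.115394 = -17.202

-17.202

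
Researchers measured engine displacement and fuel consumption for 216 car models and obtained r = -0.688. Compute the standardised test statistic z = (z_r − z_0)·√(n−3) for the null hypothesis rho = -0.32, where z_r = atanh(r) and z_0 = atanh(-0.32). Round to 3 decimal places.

Fisher z: atanh(-0.688) = -0.844148, atanh(-0.32) = -0.331647
z = (z_r − z_0)·√(n−3) = (-0.844148 − (-0.331647))·√213 = -0.512501 · 14.594520 = -7.480

-7.480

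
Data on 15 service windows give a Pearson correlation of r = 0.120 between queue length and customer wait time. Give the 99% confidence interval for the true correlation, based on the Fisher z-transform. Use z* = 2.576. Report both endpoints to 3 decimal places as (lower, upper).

(-0.553, 0.698)

Fisher z: z_r = atanh(r) = ½·ln((1+0.120)/(1−0.120)) = 0.120581
SE(z) = 1/√(n−3) = 1/√12 = 0.288675
99% ⇒ z* = 2.576; margin = 2.576·0.288675 = 0.743627
CI on z-scale: (-0.623046, 0.864208)
Back-transform: tanh(-0.623046) = -0.553245, tanh(0.864208) = 0.698419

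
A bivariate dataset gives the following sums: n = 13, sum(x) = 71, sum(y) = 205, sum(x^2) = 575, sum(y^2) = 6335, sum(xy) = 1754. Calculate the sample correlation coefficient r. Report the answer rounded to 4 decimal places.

0.8324

Numerator: nΣxy − (Σx)(Σy) = 13·1754 − (71)(205) = 8247
Denominator: √[(nΣx²−(Σx)²)(nΣy²−(Σy)²)]
  nΣx²−(Σx)² = 13·575 − 5041 = 2434;  nΣy²−(Σy)² = 13·6335 − 42025 = 40330
  √(2434·40330) = √98163220 = 9907.7354
r = 8247 / 9907.7354 = 0.8324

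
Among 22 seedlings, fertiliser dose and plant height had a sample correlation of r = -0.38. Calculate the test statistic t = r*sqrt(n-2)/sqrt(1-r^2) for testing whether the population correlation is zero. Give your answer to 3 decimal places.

-1.837

t = r·√(n−2) / √(1−r²) with r = -0.38, n = 22
  = -0.38·√20 / √(1 − 0.1444)
  = -0.38·4.472136 / 0.924986
  = -1.699412 / 0.924986 = -1.837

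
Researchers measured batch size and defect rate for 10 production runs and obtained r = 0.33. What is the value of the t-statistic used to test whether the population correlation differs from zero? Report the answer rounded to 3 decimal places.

0.989

1 − r² = 1 − 0.1089 = 0.8911;  √(1−r²) = 0.943981
√(n−2) = √8 = 2.828427
t = r·√(n−2)/√(1−r²) = 0.33 · 2.828427 / 0.943981 = 0.989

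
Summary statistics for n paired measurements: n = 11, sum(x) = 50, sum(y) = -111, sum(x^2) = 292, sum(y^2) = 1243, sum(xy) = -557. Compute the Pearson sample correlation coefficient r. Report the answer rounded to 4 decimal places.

-0.5881

S_xy = nΣxy − ΣxΣy = 11·(-557) − 50·(-111) = -6127 − (-5550) = -577
S_xx = nΣx² − (Σx)² = 11·292 − 50² = 3212 − 2500 = 712
S_yy = nΣy² − (Σy)² = 11·1243 − (-111)² = 13673 − 12321 = 1352
r = S_xy / √(S_xx·S_yy) = -577 / √(712·1352) = -577 / √962624 = -577 / 981.1340 = -0.5881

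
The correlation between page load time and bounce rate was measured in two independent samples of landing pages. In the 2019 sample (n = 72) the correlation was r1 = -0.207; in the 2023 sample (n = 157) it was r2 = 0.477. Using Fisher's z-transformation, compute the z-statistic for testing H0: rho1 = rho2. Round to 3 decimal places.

z1 = atanh(-0.207) = -0.210035,  z2 = atanh(0.477) = 0.519093
SE = √(1/(n1−3) + 1/(n2−3)) = √(1/69 + 1/154) = √(0.0144928 + 0.0064935) = √0.0209863 = 0.144866
z = (z1 − z2)/SE = (-0.210035 − 0.519093) / 0.144866 = -0.729128 / 0.144866 = -5.033

-5.033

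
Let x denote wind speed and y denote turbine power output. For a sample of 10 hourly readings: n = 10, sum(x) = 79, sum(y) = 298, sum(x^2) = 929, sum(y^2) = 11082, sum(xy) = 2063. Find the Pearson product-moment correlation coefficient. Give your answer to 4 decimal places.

Numerator: nΣxy − (Σx)(Σy) = 10·2063 − (79)(298) = -2912
Denominator: √[(nΣx²−(Σx)²)(nΣy²−(Σy)²)]
  nΣx²−(Σx)² = 10·929 − 6241 = 3049;  nΣy²−(Σy)² = 10·11082 − 88804 = 22016
  √(3049·22016) = √67126784 = 8193.0937
r = -2912 / 8193.0937 = -0.3554

-0.3554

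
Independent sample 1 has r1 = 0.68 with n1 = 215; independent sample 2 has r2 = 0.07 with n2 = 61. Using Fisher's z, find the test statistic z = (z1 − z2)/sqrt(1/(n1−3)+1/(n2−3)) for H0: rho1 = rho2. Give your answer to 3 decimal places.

5.122

z1 = atanh(0.68) = 0.829114,  z2 = atanh(0.07) = 0.070115
SE = √(1/(n1−3) + 1/(n2−3)) = √(1/212 + 1/58) = √(0.0047170 + 0.0172414) = √0.0219584 = 0.148184
z = (z1 − z2)/SE = (0.829114 − 0.070115) / 0.148184 = 0.758999 / 0.148184 = 5.122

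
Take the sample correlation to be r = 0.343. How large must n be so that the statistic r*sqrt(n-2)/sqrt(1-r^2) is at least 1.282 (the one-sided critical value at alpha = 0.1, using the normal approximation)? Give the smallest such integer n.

r√(n−2)/√(1−r²) ≥ 1.282  ⇔  n−2 ≥ (1.282)²·(1−r²)/r²
(1−r²)/r² = (1−0.117649)/0.117649 = 7.4999
n ≥ 2 + 1.643524·7.4999 = 2 + 12.3263 = 14.3263
⌈14.3263⌉ = 15

15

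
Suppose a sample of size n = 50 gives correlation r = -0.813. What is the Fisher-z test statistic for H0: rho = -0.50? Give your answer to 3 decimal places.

Fisher z: atanh(-0.813) = -1.135815, atanh(-0.50) = -0.549306
z = (z_r − z_0)·√(n−3) = (-1.135815 − (-0.549306))·√47 = -0.586509 · 6.855655 = -4.021

-4.021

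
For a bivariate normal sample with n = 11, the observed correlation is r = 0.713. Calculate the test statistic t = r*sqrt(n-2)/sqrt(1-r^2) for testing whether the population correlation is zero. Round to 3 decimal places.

1 − r² = 1 − 0.508369 = 0.491631;  √(1−r²) = 0.701164
√(n−2) = √9 = 3.000000
t = r·√(n−2)/√(1−r²) = 0.713 · 3.000000 / 0.701164 = 3.051

3.051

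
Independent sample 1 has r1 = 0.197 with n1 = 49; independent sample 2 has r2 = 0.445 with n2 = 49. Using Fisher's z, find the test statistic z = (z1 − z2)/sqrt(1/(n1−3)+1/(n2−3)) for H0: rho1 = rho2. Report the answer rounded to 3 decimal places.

Fisher z-transforms: z1 = atanh(0.197) = 0.199609, z2 = atanh(0.445) = 0.478448; difference d = -0.278839
Var(d) = 1/46 + 1/46 = 0.0217391 + 0.0217391 = 0.0434782
z = d/√Var(d) = -0.278839 / √0.0434782 = -0.278839 / 0.208514 = -1.337

-1.337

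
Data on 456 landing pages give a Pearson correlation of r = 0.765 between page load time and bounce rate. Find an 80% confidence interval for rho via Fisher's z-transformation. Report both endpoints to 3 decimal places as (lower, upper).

Fisher z: z_r = atanh(r) = ½·ln((1+0.765)/(1−0.765)) = 1.008160
SE(z) = 1/√(n−3) = 1/√453 = 0.046984
80% ⇒ z* = 1.282; margin = 1.282·0.046984 = 0.060233
CI on z-scale: (0.947927, 1.068393)
Back-transform: tanh(0.947927) = 0.738843, tanh(1.068393) = 0.788855

(0.739, 0.789)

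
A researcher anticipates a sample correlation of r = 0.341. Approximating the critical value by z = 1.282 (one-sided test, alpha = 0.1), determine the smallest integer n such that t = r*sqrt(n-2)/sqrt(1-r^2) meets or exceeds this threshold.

15

r√(n−2)/√(1−r²) ≥ 1.282  ⇔  n−2 ≥ (1.282)²·(1−r²)/r²
(1−r²)/r² = (1−0.116281)/0.116281 = 7.5999
n ≥ 2 + 1.643524·7.5999 = 2 + 12.4906 = 14.4906
⌈14.4906⌉ = 15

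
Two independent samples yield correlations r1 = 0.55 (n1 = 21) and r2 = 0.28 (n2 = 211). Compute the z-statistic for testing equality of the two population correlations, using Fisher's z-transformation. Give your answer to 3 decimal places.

1.346

z1 = atanh(0.55) = 0.618381,  z2 = atanh(0.28) = 0.287682
SE = √(1/(n1−3) + 1/(n2−3)) = √(1/18 + 1/208) = √(0.0555556 + 0.0048077) = √0.0603633 = 0.245689
z = (z1 − z2)/SE = (0.618381 − 0.287682) / 0.245689 = 0.330699 / 0.245689 = 1.346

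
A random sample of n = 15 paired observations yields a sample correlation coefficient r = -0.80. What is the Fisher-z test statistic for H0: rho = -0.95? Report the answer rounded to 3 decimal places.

2.540

z_r = atanh(-0.80) = -1.098612,  z_0 = atanh(-0.95) = -1.831781
SE = 1/√(n−3) = 1/√12 = 0.288675
z = (z_r − z_0)/SE = (-1.098612 − (-1.831781)) / 0.288675 = 0.733169 / 0.288675 = 2.540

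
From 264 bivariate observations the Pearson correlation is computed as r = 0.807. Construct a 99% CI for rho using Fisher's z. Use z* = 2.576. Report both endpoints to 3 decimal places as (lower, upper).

Fisher z: z_r = atanh(r) = ½·ln((1+0.807)/(1−0.807)) = 1.118367
SE(z) = 1/√(n−3) = 1/√261 = 0.061898
99% ⇒ z* = 2.576; margin = 2.576·0.061898 = 0.159449
CI on z-scale: (0.958918, 1.277816)
Back-transform: tanh(0.958918) = 0.743794, tanh(1.277816) = 0.855902

(0.744, 0.856)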